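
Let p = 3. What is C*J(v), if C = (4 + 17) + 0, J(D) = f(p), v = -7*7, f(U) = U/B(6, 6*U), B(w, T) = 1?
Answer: 63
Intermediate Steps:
f(U) = U (f(U) = U/1 = U*1 = U)
v = -49
J(D) = 3
C = 21 (C = 21 + 0 = 21)
C*J(v) = 21*3 = 63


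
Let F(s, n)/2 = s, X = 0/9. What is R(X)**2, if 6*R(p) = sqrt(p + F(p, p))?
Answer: 0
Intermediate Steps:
X = 0 (X = 0*(1/9) = 0)
F(s, n) = 2*s
R(p) = sqrt(3)*sqrt(p)/6 (R(p) = sqrt(p + 2*p)/6 = sqrt(3*p)/6 = (sqrt(3)*sqrt(p))/6 = sqrt(3)*sqrt(p)/6)
R(X)**2 = (sqrt(3)*sqrt(0)/6)**2 = ((1/6)*sqrt(3)*0)**2 = 0**2 = 0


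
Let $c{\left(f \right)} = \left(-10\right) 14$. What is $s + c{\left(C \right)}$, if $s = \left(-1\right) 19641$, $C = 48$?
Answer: $-19781$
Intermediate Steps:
$c{\left(f \right)} = -140$
$s = -19641$
$s + c{\left(C \right)} = -19641 - 140 = -19781$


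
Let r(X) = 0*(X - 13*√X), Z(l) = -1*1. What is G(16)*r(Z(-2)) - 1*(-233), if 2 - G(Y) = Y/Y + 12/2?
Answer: 233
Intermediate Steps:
Z(l) = -1
G(Y) = -5 (G(Y) = 2 - (Y/Y + 12/2) = 2 - (1 + 12*(½)) = 2 - (1 + 6) = 2 - 1*7 = 2 - 7 = -5)
r(X) = 0
G(16)*r(Z(-2)) - 1*(-233) = -5*0 - 1*(-233) = 0 + 233 = 233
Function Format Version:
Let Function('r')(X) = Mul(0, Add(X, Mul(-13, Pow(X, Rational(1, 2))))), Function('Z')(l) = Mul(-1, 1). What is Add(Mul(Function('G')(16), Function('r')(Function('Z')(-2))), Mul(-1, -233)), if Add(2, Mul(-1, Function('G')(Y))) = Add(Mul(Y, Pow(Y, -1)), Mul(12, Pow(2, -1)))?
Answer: 233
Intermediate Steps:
Function('Z')(l) = -1
Function('G')(Y) = -5 (Function('G')(Y) = Add(2, Mul(-1, Add(Mul(Y, Pow(Y, -1)), Mul(12, Pow(2, -1))))) = Add(2, Mul(-1, Add(1, Mul(12, Rational(1, 2))))) = Add(2, Mul(-1, Add(1, 6))) = Add(2, Mul(-1, 7)) = Add(2, -7) = -5)
Function('r')(X) = 0
Add(Mul(Function('G')(16), Function('r')(Function('Z')(-2))), Mul(-1, -233)) = Add(Mul(-5, 0), Mul(-1, -233)) = Add(0, 233) = 233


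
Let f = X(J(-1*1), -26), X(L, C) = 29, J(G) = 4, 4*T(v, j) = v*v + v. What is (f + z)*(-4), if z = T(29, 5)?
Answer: -986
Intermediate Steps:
T(v, j) = v/4 + v²/4 (T(v, j) = (v*v + v)/4 = (v² + v)/4 = (v + v²)/4 = v/4 + v²/4)
f = 29
z = 435/2 (z = (¼)*29*(1 + 29) = (¼)*29*30 = 435/2 ≈ 217.50)
(f + z)*(-4) = (29 + 435/2)*(-4) = (493/2)*(-4) = -986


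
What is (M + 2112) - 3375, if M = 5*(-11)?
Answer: -1318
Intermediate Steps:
M = -55
(M + 2112) - 3375 = (-55 + 2112) - 3375 = 2057 - 3375 = -1318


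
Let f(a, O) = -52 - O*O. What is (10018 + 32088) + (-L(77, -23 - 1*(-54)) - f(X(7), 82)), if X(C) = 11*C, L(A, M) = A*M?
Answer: 46495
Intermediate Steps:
f(a, O) = -52 - O**2
(10018 + 32088) + (-L(77, -23 - 1*(-54)) - f(X(7), 82)) = (10018 + 32088) + (-77*(-23 - 1*(-54)) - (-52 - 1*82**2)) = 42106 + (-77*(-23 + 54) - (-52 - 1*6724)) = 42106 + (-77*31 - (-52 - 6724)) = 42106 + (-1*2387 - 1*(-6776)) = 42106 + (-2387 + 6776) = 42106 + 4389 = 46495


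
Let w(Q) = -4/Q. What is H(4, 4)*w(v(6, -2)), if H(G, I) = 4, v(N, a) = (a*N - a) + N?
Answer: 4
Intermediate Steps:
v(N, a) = N - a + N*a (v(N, a) = (N*a - a) + N = (-a + N*a) + N = N - a + N*a)
H(4, 4)*w(v(6, -2)) = 4*(-4/(6 - 1*(-2) + 6*(-2))) = 4*(-4/(6 + 2 - 12)) = 4*(-4/(-4)) = 4*(-4*(-1/4)) = 4*1 = 4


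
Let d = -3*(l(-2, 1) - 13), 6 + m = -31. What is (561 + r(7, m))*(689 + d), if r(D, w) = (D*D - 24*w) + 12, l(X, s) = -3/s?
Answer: 1112870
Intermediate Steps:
m = -37 (m = -6 - 31 = -37)
d = 48 (d = -3*(-3/1 - 13) = -3*(-3*1 - 13) = -3*(-3 - 13) = -3*(-16) = 48)
r(D, w) = 12 + D² - 24*w (r(D, w) = (D² - 24*w) + 12 = 12 + D² - 24*w)
(561 + r(7, m))*(689 + d) = (561 + (12 + 7² - 24*(-37)))*(689 + 48) = (561 + (12 + 49 + 888))*737 = (561 + 949)*737 = 1510*737 = 1112870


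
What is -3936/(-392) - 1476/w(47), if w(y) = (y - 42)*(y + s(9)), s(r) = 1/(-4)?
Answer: 170724/45815 ≈ 3.7264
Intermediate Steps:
s(r) = -1/4
w(y) = (-42 + y)*(-1/4 + y) (w(y) = (y - 42)*(y - 1/4) = (-42 + y)*(-1/4 + y))
-3936/(-392) - 1476/w(47) = -3936/(-392) - 1476/(21/2 + 47**2 - 169/4*47) = -3936*(-1/392) - 1476/(21/2 + 2209 - 7943/4) = 492/49 - 1476/935/4 = 492/49 - 1476*4/935 = 492/49 - 5904/935 = 170724/45815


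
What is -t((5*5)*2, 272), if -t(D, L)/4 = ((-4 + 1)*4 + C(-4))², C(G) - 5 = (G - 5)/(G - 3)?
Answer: 6400/49 ≈ 130.61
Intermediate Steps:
C(G) = 5 + (-5 + G)/(-3 + G) (C(G) = 5 + (G - 5)/(G - 3) = 5 + (-5 + G)/(-3 + G))
t(D, L) = -6400/49 (t(D, L) = -4*((-4 + 1)*4 + 2*(-10 + 3*(-4))/(-3 - 4))² = -4*(-3*4 + 2*(-10 - 12)/(-7))² = -4*(-12 + 2*(-⅐)*(-22))² = -4*(-12 + 44/7)² = -4*(-40/7)² = -4*1600/49 = -6400/49)
-t((5*5)*2, 272) = -1*(-6400/49) = 6400/49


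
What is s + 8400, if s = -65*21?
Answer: 7035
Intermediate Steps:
s = -1365
s + 8400 = -1365 + 8400 = 7035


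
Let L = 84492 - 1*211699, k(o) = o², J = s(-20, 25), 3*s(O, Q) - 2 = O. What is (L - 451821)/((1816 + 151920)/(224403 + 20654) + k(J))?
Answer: -35473716149/2243947 ≈ -15809.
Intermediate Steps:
s(O, Q) = ⅔ + O/3
J = -6 (J = ⅔ + (⅓)*(-20) = ⅔ - 20/3 = -6)
L = -127207 (L = 84492 - 211699 = -127207)
(L - 451821)/((1816 + 151920)/(224403 + 20654) + k(J)) = (-127207 - 451821)/((1816 + 151920)/(224403 + 20654) + (-6)²) = -579028/(153736/245057 + 36) = -579028/8975788/245057 = -579028*245057/8975788 = -35473716149/2243947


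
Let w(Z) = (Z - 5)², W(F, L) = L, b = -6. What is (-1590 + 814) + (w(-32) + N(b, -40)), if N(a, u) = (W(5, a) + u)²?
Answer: 2709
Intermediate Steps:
w(Z) = (-5 + Z)²
N(a, u) = (a + u)²
(-1590 + 814) + (w(-32) + N(b, -40)) = (-1590 + 814) + ((-5 - 32)² + (-6 - 40)²) = -776 + ((-37)² + (-46)²) = -776 + (1369 + 2116) = -776 + 3485 = 2709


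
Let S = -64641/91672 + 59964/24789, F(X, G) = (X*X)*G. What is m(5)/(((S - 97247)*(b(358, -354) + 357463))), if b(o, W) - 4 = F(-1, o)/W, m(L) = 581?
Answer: -3245731693043/194195771591189939155 ≈ -1.6714e-8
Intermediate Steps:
F(X, G) = G*X² (F(X, G) = X²*G = G*X²)
S = 1298211353/757485736 (S = -64641*1/91672 + 59964*(1/24789) = -64641/91672 + 19988/8263 = 1298211353/757485736 ≈ 1.7138)
b(o, W) = 4 + o/W (b(o, W) = 4 + (o*(-1)²)/W = 4 + (o*1)/W = 4 + o/W)
m(5)/(((S - 97247)*(b(358, -354) + 357463))) = 581/(((1298211353/757485736 - 97247)*((4 + 358/(-354)) + 357463))) = 581/((-73661917157439*((4 + 358*(-1/354)) + 357463)/757485736)) = 581/((-73661917157439*((4 - 179/177) + 357463)/757485736)) = 581/((-73661917157439*(529/177 + 357463)/757485736)) = 581/((-73661917157439/757485736*63271480/177)) = 581/(-194195771591189939155/5586457303) = 581*(-5586457303/194195771591189939155) = -3245731693043/194195771591189939155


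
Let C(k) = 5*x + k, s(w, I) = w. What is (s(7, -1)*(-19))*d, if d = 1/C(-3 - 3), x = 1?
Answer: 133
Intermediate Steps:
C(k) = 5 + k (C(k) = 5*1 + k = 5 + k)
d = -1 (d = 1/(5 + (-3 - 3)) = 1/(5 - 6) = 1/(-1) = -1)
(s(7, -1)*(-19))*d = (7*(-19))*(-1) = -133*(-1) = 133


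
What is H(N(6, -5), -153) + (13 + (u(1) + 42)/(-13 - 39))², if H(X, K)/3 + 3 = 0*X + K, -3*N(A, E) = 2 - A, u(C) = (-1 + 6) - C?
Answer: -217143/676 ≈ -321.22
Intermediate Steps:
u(C) = 5 - C
N(A, E) = -⅔ + A/3 (N(A, E) = -(2 - A)/3 = -⅔ + A/3)
H(X, K) = -9 + 3*K (H(X, K) = -9 + 3*(0*X + K) = -9 + 3*(0 + K) = -9 + 3*K)
H(N(6, -5), -153) + (13 + (u(1) + 42)/(-13 - 39))² = (-9 + 3*(-153)) + (13 + ((5 - 1*1) + 42)/(-13 - 39))² = (-9 - 459) + (13 + ((5 - 1) + 42)/(-52))² = -468 + (13 + (4 + 42)*(-1/52))² = -468 + (13 + 46*(-1/52))² = -468 + (13 - 23/26)² = -468 + (315/26)² = -468 + 99225/676 = -217143/676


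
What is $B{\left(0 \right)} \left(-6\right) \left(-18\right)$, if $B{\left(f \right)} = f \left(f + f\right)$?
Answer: $0$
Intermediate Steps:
$B{\left(f \right)} = 2 f^{2}$ ($B{\left(f \right)} = f 2 f = 2 f^{2}$)
$B{\left(0 \right)} \left(-6\right) \left(-18\right) = 2 \cdot 0^{2} \left(-6\right) \left(-18\right) = 2 \cdot 0 \left(-6\right) \left(-18\right) = 0 \left(-6\right) \left(-18\right) = 0 \left(-18\right) = 0$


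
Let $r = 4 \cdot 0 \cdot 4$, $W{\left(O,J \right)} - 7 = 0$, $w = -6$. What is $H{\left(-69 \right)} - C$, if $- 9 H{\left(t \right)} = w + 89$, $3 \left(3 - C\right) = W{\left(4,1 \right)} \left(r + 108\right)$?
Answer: $\frac{2158}{9} \approx 239.78$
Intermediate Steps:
$W{\left(O,J \right)} = 7$ ($W{\left(O,J \right)} = 7 + 0 = 7$)
$r = 0$ ($r = 0 \cdot 4 = 0$)
$C = -249$ ($C = 3 - \frac{7 \left(0 + 108\right)}{3} = 3 - \frac{7 \cdot 108}{3} = 3 - 252 = -249$)
$H{\left(t \right)} = - \frac{83}{9}$ ($H{\left(t \right)} = - \frac{-6 + 89}{9} = \left(- \frac{1}{9}\right) 83 = - \frac{83}{9}$)
$H{\left(-69 \right)} - C = - \frac{83}{9} - -249 = - \frac{83}{9} + 249 = \frac{2158}{9}$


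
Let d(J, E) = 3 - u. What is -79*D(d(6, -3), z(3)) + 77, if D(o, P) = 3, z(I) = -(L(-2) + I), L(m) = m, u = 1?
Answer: -160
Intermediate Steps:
d(J, E) = 2 (d(J, E) = 3 - 1*1 = 3 - 1 = 2)
z(I) = 2 - I (z(I) = -(-2 + I) = 2 - I)
-79*D(d(6, -3), z(3)) + 77 = -79*3 + 77 = -237 + 77 = -160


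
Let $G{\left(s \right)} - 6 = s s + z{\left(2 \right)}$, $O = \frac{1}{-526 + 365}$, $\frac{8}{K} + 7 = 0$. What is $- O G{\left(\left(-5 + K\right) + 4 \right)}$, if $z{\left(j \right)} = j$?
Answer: $\frac{617}{7889} \approx 0.07821$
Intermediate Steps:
$K = - \frac{8}{7}$ ($K = \frac{8}{-7 + 0} = \frac{8}{-7} = 8 \left(- \frac{1}{7}\right) = - \frac{8}{7} \approx -1.1429$)
$O = - \frac{1}{161}$ ($O = \frac{1}{-161} = - \frac{1}{161} \approx -0.0062112$)
$G{\left(s \right)} = 8 + s^{2}$ ($G{\left(s \right)} = 6 + \left(s s + 2\right) = 6 + \left(s^{2} + 2\right) = 6 + \left(2 + s^{2}\right) = 8 + s^{2}$)
$- O G{\left(\left(-5 + K\right) + 4 \right)} = \left(-1\right) \left(- \frac{1}{161}\right) \left(8 + \left(\left(-5 - \frac{8}{7}\right) + 4\right)^{2}\right) = \frac{8 + \left(- \frac{43}{7} + 4\right)^{2}}{161} = \frac{8 + \left(- \frac{15}{7}\right)^{2}}{161} = \frac{8 + \frac{225}{49}}{161} = \frac{1}{161} \cdot \frac{617}{49} = \frac{617}{7889}$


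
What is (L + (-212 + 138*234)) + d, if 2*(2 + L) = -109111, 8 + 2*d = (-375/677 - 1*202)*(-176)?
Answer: -6305247/1354 ≈ -4656.8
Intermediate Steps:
d = 12064644/677 (d = -4 + ((-375/677 - 1*202)*(-176))/2 = -4 + ((-375*1/677 - 202)*(-176))/2 = -4 + ((-375/677 - 202)*(-176))/2 = -4 + (-137129/677*(-176))/2 = -4 + (½)*(24134704/677) = -4 + 12067352/677 = 12064644/677 ≈ 17821.)
L = -109115/2 (L = -2 + (½)*(-109111) = -2 - 109111/2 = -109115/2 ≈ -54558.)
(L + (-212 + 138*234)) + d = (-109115/2 + (-212 + 138*234)) + 12064644/677 = (-109115/2 + (-212 + 32292)) + 12064644/677 = (-109115/2 + 32080) + 12064644/677 = -44955/2 + 12064644/677 = -6305247/1354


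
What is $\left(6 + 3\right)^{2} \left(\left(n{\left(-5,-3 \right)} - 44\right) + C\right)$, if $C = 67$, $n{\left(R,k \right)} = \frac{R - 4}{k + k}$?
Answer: $\frac{3969}{2} \approx 1984.5$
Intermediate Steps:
$n{\left(R,k \right)} = \frac{-4 + R}{2 k}$
$\left(6 + 3\right)^{2} \left(\left(n{\left(-5,-3 \right)} - 44\right) + C\right) = \left(6 + 3\right)^{2} \left(\left(\frac{-4 - 5}{2 \left(-3\right)} - 44\right) + 67\right) = 9^{2} \left(\left(\frac{1}{2} \left(- \frac{1}{3}\right) \left(-9\right) - 44\right) + 67\right) = 81 \left(\left(\frac{3}{2} - 44\right) + 67\right) = 81 \left(- \frac{85}{2} + 67\right) = 81 \cdot \frac{49}{2} = \frac{3969}{2}$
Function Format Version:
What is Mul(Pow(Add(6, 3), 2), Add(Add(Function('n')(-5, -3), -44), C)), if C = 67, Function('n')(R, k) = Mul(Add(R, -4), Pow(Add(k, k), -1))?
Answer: Rational(3969, 2) ≈ 1984.5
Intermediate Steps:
Function('n')(R, k) = Mul(Rational(1, 2), Pow(k, -1), Add(-4, R)) (Function('n')(R, k) = Mul(Add(-4, R), Pow(Mul(2, k), -1)) = Mul(Add(-4, R), Mul(Rational(1, 2), Pow(k, -1))) = Mul(Rational(1, 2), Pow(k, -1), Add(-4, R)))
Mul(Pow(Add(6, 3), 2), Add(Add(Function('n')(-5, -3), -44), C)) = Mul(Pow(Add(6, 3), 2), Add(Add(Mul(Rational(1, 2), Pow(-3, -1), Add(-4, -5)), -44), 67)) = Mul(Pow(9, 2), Add(Add(Mul(Rational(1, 2), Rational(-1, 3), -9), -44), 67)) = Mul(81, Add(Add(Rational(3, 2), -44), 67)) = Mul(81, Add(Rational(-85, 2), 67)) = Mul(81, Rational(49, 2)) = Rational(3969, 2)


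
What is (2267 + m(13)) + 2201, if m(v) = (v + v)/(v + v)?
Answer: 4469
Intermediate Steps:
m(v) = 1 (m(v) = (2*v)/((2*v)) = (2*v)*(1/(2*v)) = 1)
(2267 + m(13)) + 2201 = (2267 + 1) + 2201 = 2268 + 2201 = 4469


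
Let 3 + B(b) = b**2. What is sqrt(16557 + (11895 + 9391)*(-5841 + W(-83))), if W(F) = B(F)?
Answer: sqrt(22260427) ≈ 4718.1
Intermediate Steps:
B(b) = -3 + b**2
W(F) = -3 + F**2
sqrt(16557 + (11895 + 9391)*(-5841 + W(-83))) = sqrt(16557 + (11895 + 9391)*(-5841 + (-3 + (-83)**2))) = sqrt(16557 + 21286*(-5841 + (-3 + 6889))) = sqrt(16557 + 21286*(-5841 + 6886)) = sqrt(16557 + 21286*1045) = sqrt(16557 + 22243870) = sqrt(22260427)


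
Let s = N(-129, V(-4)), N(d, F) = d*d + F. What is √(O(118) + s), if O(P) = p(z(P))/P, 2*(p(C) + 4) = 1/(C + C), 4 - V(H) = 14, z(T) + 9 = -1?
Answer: √23156956905/1180 ≈ 128.96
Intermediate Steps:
z(T) = -10 (z(T) = -9 - 1 = -10)
V(H) = -10 (V(H) = 4 - 1*14 = 4 - 14 = -10)
p(C) = -4 + 1/(4*C) (p(C) = -4 + 1/(2*(C + C)) = -4 + 1/(2*((2*C))) = -4 + (1/(2*C))/2 = -4 + 1/(4*C))
N(d, F) = F + d² (N(d, F) = d² + F = F + d²)
O(P) = -161/(40*P) (O(P) = (-4 + (¼)/(-10))/P = (-4 + (¼)*(-⅒))/P = (-4 - 1/40)/P = -161/(40*P))
s = 16631 (s = -10 + (-129)² = -10 + 16641 = 16631)
√(O(118) + s) = √(-161/40/118 + 16631) = √(-161/40*1/118 + 16631) = √(-161/4720 + 16631) = √(78498159/4720) = √23156956905/1180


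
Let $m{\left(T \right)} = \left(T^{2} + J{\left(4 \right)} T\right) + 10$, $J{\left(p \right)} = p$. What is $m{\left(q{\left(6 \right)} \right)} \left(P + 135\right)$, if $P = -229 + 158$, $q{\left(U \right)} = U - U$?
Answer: $640$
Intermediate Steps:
$q{\left(U \right)} = 0$
$m{\left(T \right)} = 10 + T^{2} + 4 T$ ($m{\left(T \right)} = \left(T^{2} + 4 T\right) + 10 = 10 + T^{2} + 4 T$)
$P = -71$
$m{\left(q{\left(6 \right)} \right)} \left(P + 135\right) = \left(10 + 0^{2} + 4 \cdot 0\right) \left(-71 + 135\right) = \left(10 + 0 + 0\right) 64 = 10 \cdot 64 = 640$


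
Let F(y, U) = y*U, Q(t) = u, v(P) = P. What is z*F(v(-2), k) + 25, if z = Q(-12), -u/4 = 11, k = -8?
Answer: -679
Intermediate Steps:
u = -44 (u = -4*11 = -44)
Q(t) = -44
z = -44
F(y, U) = U*y
z*F(v(-2), k) + 25 = -(-352)*(-2) + 25 = -44*16 + 25 = -704 + 25 = -679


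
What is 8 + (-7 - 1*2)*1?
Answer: -1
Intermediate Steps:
8 + (-7 - 1*2)*1 = 8 + (-7 - 2)*1 = 8 - 9*1 = 8 - 9 = -1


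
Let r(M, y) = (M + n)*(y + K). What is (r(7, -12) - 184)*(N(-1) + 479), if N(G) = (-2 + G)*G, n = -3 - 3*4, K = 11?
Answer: -84832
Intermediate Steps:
n = -15 (n = -3 - 12 = -15)
r(M, y) = (-15 + M)*(11 + y) (r(M, y) = (M - 15)*(y + 11) = (-15 + M)*(11 + y))
N(G) = G*(-2 + G)
(r(7, -12) - 184)*(N(-1) + 479) = ((-165 - 15*(-12) + 11*7 + 7*(-12)) - 184)*(-(-2 - 1) + 479) = ((-165 + 180 + 77 - 84) - 184)*(-1*(-3) + 479) = (8 - 184)*(3 + 479) = -176*482 = -84832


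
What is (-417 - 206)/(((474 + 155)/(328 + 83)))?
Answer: -256053/629 ≈ -407.08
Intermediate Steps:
(-417 - 206)/(((474 + 155)/(328 + 83))) = -623/(629/411) = -623/(629*(1/411)) = -623/629/411 = -623*411/629 = -256053/629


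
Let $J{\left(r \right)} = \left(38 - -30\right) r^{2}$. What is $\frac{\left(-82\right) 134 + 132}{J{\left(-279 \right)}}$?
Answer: $- \frac{2714}{1323297} \approx -0.0020509$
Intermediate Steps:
$J{\left(r \right)} = 68 r^{2}$ ($J{\left(r \right)} = \left(38 + 30\right) r^{2} = 68 r^{2}$)
$\frac{\left(-82\right) 134 + 132}{J{\left(-279 \right)}} = \frac{\left(-82\right) 134 + 132}{68 \left(-279\right)^{2}} = \frac{-10988 + 132}{68 \cdot 77841} = - \frac{10856}{5293188} = \left(-10856\right) \frac{1}{5293188} = - \frac{2714}{1323297}$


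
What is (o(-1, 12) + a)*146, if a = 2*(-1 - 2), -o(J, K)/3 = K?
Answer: -6132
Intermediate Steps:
o(J, K) = -3*K
a = -6 (a = 2*(-3) = -6)
(o(-1, 12) + a)*146 = (-3*12 - 6)*146 = (-36 - 6)*146 = -42*146 = -6132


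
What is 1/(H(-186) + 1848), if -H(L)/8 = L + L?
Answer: 1/4824 ≈ 0.00020730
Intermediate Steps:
H(L) = -16*L (H(L) = -8*(L + L) = -16*L)
1/(H(-186) + 1848) = 1/(-16*(-186) + 1848) = 1/(2976 + 1848) = 1/4824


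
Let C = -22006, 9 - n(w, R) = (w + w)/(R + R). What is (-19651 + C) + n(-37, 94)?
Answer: -3914875/94 ≈ -41648.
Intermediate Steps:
n(w, R) = 9 - w/R (n(w, R) = 9 - (w + w)/(R + R) = 9 - 2*w/(2*R) = 9 - 2*w*1/(2*R) = 9 - w/R)
(-19651 + C) + n(-37, 94) = (-19651 - 22006) + (9 - 1*(-37)/94) = -41657 + (9 - 1*(-37)*1/94) = -41657 + (9 + 37/94) = -41657 + 883/94 = -3914875/94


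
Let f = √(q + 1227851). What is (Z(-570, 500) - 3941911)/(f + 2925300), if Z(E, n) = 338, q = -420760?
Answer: -11530283496900/8557379282909 + 3941573*√807091/8557379282909 ≈ -1.3470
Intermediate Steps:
f = √807091 (f = √(-420760 + 1227851) = √807091 ≈ 898.38)
(Z(-570, 500) - 3941911)/(f + 2925300) = (338 - 3941911)/(√807091 + 2925300) = -3941573/(2925300 + √807091)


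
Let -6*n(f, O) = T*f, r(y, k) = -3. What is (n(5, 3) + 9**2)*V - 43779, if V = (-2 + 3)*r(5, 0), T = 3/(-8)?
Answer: -704367/16 ≈ -44023.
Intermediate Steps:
T = -3/8 (T = 3*(-1/8) = -3/8 ≈ -0.37500)
V = -3 (V = (-2 + 3)*(-3) = 1*(-3) = -3)
n(f, O) = f/16 (n(f, O) = -(-1)*f/16 = f/16)
(n(5, 3) + 9**2)*V - 43779 = ((1/16)*5 + 9**2)*(-3) - 43779 = (5/16 + 81)*(-3) - 43779 = (1301/16)*(-3) - 43779 = -3903/16 - 43779 = -704367/16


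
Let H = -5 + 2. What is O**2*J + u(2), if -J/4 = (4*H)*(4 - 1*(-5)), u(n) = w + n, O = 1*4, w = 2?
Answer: 6916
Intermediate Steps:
O = 4
u(n) = 2 + n
H = -3
J = 432 (J = -4*4*(-3)*(4 - 1*(-5)) = -(-48)*(4 + 5) = -(-48)*9 = -4*(-108) = 432)
O**2*J + u(2) = 4**2*432 + (2 + 2) = 16*432 + 4 = 6912 + 4 = 6916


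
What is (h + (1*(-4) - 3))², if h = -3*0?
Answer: 49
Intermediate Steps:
h = 0
(h + (1*(-4) - 3))² = (0 + (1*(-4) - 3))² = (0 + (-4 - 3))² = (0 - 7)² = (-7)² = 49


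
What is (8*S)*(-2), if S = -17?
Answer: 272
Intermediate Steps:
(8*S)*(-2) = (8*(-17))*(-2) = -136*(-2) = 272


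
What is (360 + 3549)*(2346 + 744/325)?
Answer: 2983325346/325 ≈ 9.1795e+6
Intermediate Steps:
(360 + 3549)*(2346 + 744/325) = 3909*(2346 + 744*(1/325)) = 3909*(2346 + 744/325) = 3909*(763194/325) = 2983325346/325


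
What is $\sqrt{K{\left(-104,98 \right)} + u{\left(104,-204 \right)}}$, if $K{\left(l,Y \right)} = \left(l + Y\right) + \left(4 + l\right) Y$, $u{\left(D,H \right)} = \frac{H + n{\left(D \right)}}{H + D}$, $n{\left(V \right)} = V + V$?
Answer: $\frac{3 i \sqrt{27239}}{5} \approx 99.025 i$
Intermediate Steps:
$n{\left(V \right)} = 2 V$
$u{\left(D,H \right)} = \frac{H + 2 D}{D + H}$ ($u{\left(D,H \right)} = \frac{H + 2 D}{H + D} = \frac{H + 2 D}{D + H}$)
$K{\left(l,Y \right)} = Y + l + Y \left(4 + l\right)$ ($K{\left(l,Y \right)} = \left(Y + l\right) + Y \left(4 + l\right) = Y + l + Y \left(4 + l\right)$)
$\sqrt{K{\left(-104,98 \right)} + u{\left(104,-204 \right)}} = \sqrt{\left(-104 + 5 \cdot 98 + 98 \left(-104\right)\right) + \frac{-204 + 2 \cdot 104}{104 - 204}} = \sqrt{\left(-104 + 490 - 10192\right) + \frac{-204 + 208}{-100}} = \sqrt{-9806 - \frac{1}{25}} = \sqrt{- \frac{245151}{25}} = \frac{3 i \sqrt{27239}}{5}$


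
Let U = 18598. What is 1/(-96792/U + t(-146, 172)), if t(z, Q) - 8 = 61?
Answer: 9299/593235 ≈ 0.015675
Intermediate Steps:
t(z, Q) = 69 (t(z, Q) = 8 + 61 = 69)
1/(-96792/U + t(-146, 172)) = 1/(-96792/18598 + 69) = 1/(-96792*1/18598 + 69) = 1/(-48396/9299 + 69) = 1/(593235/9299) = 9299/593235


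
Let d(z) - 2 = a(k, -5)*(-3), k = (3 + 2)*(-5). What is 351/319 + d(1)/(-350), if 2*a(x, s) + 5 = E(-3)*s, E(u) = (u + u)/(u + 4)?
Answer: 268349/223300 ≈ 1.2017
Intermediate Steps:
E(u) = 2*u/(4 + u) (E(u) = (2*u)/(4 + u) = 2*u/(4 + u))
k = -25 (k = 5*(-5) = -25)
a(x, s) = -5/2 - 3*s (a(x, s) = -5/2 + ((2*(-3)/(4 - 3))*s)/2 = -5/2 + ((2*(-3)/1)*s)/2 = -5/2 + ((2*(-3)*1)*s)/2 = -5/2 + (-6*s)/2 = -5/2 - 3*s)
d(z) = -71/2 (d(z) = 2 + (-5/2 - 3*(-5))*(-3) = 2 + (-5/2 + 15)*(-3) = 2 + (25/2)*(-3) = 2 - 75/2 = -71/2)
351/319 + d(1)/(-350) = 351/319 - 71/2/(-350) = 351*(1/319) - 71/2*(-1/350) = 351/319 + 71/700 = 268349/223300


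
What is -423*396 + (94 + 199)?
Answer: -167215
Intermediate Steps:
-423*396 + (94 + 199) = -167508 + 293 = -167215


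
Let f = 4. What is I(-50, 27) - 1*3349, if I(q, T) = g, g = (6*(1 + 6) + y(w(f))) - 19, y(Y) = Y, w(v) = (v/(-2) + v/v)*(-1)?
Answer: -3325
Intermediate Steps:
w(v) = -1 + v/2 (w(v) = (v*(-½) + 1)*(-1) = (-v/2 + 1)*(-1) = (1 - v/2)*(-1) = -1 + v/2)
g = 24 (g = (6*(1 + 6) + (-1 + (½)*4)) - 19 = (6*7 + (-1 + 2)) - 19 = (42 + 1) - 19 = 43 - 19 = 24)
I(q, T) = 24
I(-50, 27) - 1*3349 = 24 - 1*3349 = 24 - 3349 = -3325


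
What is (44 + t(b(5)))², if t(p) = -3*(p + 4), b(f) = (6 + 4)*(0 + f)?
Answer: 13924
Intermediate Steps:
b(f) = 10*f
t(p) = -12 - 3*p (t(p) = -3*(4 + p) = -12 - 3*p)
(44 + t(b(5)))² = (44 + (-12 - 30*5))² = (44 + (-12 - 3*50))² = (44 + (-12 - 150))² = (44 - 162)² = (-118)² = 13924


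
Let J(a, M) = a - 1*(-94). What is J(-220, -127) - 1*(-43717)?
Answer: 43591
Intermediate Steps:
J(a, M) = 94 + a (J(a, M) = a + 94 = 94 + a)
J(-220, -127) - 1*(-43717) = (94 - 220) - 1*(-43717) = -126 + 43717 = 43591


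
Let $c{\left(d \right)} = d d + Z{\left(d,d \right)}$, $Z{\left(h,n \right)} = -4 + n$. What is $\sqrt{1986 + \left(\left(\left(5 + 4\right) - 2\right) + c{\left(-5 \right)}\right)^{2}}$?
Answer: $\sqrt{2515} \approx 50.15$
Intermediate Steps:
$c{\left(d \right)} = -4 + d + d^{2}$ ($c{\left(d \right)} = d d + \left(-4 + d\right) = d^{2} + \left(-4 + d\right) = -4 + d + d^{2}$)
$\sqrt{1986 + \left(\left(\left(5 + 4\right) - 2\right) + c{\left(-5 \right)}\right)^{2}} = \sqrt{1986 + \left(\left(\left(5 + 4\right) - 2\right) - \left(9 - 25\right)\right)^{2}} = \sqrt{1986 + \left(\left(9 - 2\right) - -16\right)^{2}} = \sqrt{1986 + \left(7 + 16\right)^{2}} = \sqrt{1986 + 23^{2}} = \sqrt{1986 + 529} = \sqrt{2515}$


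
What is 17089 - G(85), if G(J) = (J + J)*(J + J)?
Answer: -11811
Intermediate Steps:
G(J) = 4*J² (G(J) = (2*J)*(2*J) = 4*J²)
17089 - G(85) = 17089 - 4*85² = 17089 - 4*7225 = 17089 - 1*28900 = 17089 - 28900 = -11811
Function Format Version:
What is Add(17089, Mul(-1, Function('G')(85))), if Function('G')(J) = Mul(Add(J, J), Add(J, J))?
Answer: -11811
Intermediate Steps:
Function('G')(J) = Mul(4, Pow(J, 2)) (Function('G')(J) = Mul(Mul(2, J), Mul(2, J)) = Mul(4, Pow(J, 2)))
Add(17089, Mul(-1, Function('G')(85))) = Add(17089, Mul(-1, Mul(4, Pow(85, 2)))) = Add(17089, Mul(-1, Mul(4, 7225))) = Add(17089, Mul(-1, 28900)) = Add(17089, -28900) = -11811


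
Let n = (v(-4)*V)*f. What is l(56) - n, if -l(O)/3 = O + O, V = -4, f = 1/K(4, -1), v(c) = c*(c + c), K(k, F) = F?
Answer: -464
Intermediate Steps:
v(c) = 2*c² (v(c) = c*(2*c) = 2*c²)
f = -1 (f = 1/(-1) = -1)
l(O) = -6*O (l(O) = -3*(O + O) = -6*O)
n = 128 (n = ((2*(-4)²)*(-4))*(-1) = ((2*16)*(-4))*(-1) = (32*(-4))*(-1) = -128*(-1) = 128)
l(56) - n = -6*56 - 1*128 = -336 - 128 = -464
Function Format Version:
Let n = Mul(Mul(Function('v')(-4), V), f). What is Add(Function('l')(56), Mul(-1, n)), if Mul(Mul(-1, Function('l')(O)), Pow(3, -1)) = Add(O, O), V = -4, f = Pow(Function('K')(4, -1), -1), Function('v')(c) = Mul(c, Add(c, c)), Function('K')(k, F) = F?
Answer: -464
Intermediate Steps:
Function('v')(c) = Mul(2, Pow(c, 2)) (Function('v')(c) = Mul(c, Mul(2, c)) = Mul(2, Pow(c, 2)))
f = -1 (f = Pow(-1, -1) = -1)
Function('l')(O) = Mul(-6, O) (Function('l')(O) = Mul(-3, Add(O, O)) = Mul(-3, Mul(2, O)) = Mul(-6, O))
n = 128 (n = Mul(Mul(Mul(2, Pow(-4, 2)), -4), -1) = Mul(Mul(Mul(2, 16), -4), -1) = Mul(Mul(32, -4), -1) = Mul(-128, -1) = 128)
Add(Function('l')(56), Mul(-1, n)) = Add(Mul(-6, 56), Mul(-1, 128)) = Add(-336, -128) = -464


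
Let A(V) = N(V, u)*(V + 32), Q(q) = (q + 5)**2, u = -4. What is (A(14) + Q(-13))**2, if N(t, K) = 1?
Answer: 12100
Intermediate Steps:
Q(q) = (5 + q)**2
A(V) = 32 + V (A(V) = 1*(V + 32) = 1*(32 + V) = 32 + V)
(A(14) + Q(-13))**2 = ((32 + 14) + (5 - 13)**2)**2 = (46 + (-8)**2)**2 = (46 + 64)**2 = 110**2 = 12100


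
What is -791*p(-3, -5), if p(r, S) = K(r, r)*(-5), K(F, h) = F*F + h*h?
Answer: 71190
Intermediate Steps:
K(F, h) = F² + h²
p(r, S) = -10*r² (p(r, S) = (r² + r²)*(-5) = (2*r²)*(-5) = -10*r²)
-791*p(-3, -5) = -(-7910)*(-3)² = -(-7910)*9 = -791*(-90) = 71190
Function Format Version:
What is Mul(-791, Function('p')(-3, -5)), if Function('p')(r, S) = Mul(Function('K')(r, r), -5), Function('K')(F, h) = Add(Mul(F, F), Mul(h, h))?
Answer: 71190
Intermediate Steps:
Function('K')(F, h) = Add(Pow(F, 2), Pow(h, 2))
Function('p')(r, S) = Mul(-10, Pow(r, 2)) (Function('p')(r, S) = Mul(Add(Pow(r, 2), Pow(r, 2)), -5) = Mul(Mul(2, Pow(r, 2)), -5) = Mul(-10, Pow(r, 2)))
Mul(-791, Function('p')(-3, -5)) = Mul(-791, Mul(-10, Pow(-3, 2))) = Mul(-791, Mul(-10, 9)) = Mul(-791, -90) = 71190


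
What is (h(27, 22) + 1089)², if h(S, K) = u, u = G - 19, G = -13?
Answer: 1117249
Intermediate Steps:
u = -32 (u = -13 - 19 = -32)
h(S, K) = -32
(h(27, 22) + 1089)² = (-32 + 1089)² = 1057² = 1117249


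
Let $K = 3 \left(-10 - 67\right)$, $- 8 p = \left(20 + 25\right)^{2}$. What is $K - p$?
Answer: $\frac{177}{8} \approx 22.125$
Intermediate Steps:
$p = - \frac{2025}{8}$ ($p = - \frac{\left(20 + 25\right)^{2}}{8} = - \frac{45^{2}}{8} = \left(- \frac{1}{8}\right) 2025 = - \frac{2025}{8} \approx -253.13$)
$K = -231$ ($K = 3 \left(-77\right) = -231$)
$K - p = -231 - - \frac{2025}{8} = -231 + \frac{2025}{8} = \frac{177}{8}$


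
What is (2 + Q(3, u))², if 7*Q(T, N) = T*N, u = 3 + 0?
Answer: 529/49 ≈ 10.796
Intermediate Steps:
u = 3
Q(T, N) = N*T/7 (Q(T, N) = (T*N)/7 = (N*T)/7 = N*T/7)
(2 + Q(3, u))² = (2 + (⅐)*3*3)² = (2 + 9/7)² = (23/7)² = 529/49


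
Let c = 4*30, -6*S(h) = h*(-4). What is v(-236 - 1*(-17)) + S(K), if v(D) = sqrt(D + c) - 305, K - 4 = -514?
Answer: -645 + 3*I*sqrt(11) ≈ -645.0 + 9.9499*I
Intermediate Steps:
K = -510 (K = 4 - 514 = -510)
S(h) = 2*h/3 (S(h) = -h*(-4)/6 = -(-2)*h/3 = 2*h/3)
c = 120
v(D) = -305 + sqrt(120 + D) (v(D) = sqrt(D + 120) - 305 = sqrt(120 + D) - 305 = -305 + sqrt(120 + D))
v(-236 - 1*(-17)) + S(K) = (-305 + sqrt(120 + (-236 - 1*(-17)))) + (2/3)*(-510) = (-305 + sqrt(120 + (-236 + 17))) - 340 = (-305 + sqrt(120 - 219)) - 340 = (-305 + sqrt(-99)) - 340 = (-305 + 3*I*sqrt(11)) - 340 = -645 + 3*I*sqrt(11)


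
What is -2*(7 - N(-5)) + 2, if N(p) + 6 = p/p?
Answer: -22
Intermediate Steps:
N(p) = -5 (N(p) = -6 + p/p = -6 + 1 = -5)
-2*(7 - N(-5)) + 2 = -2*(7 - 1*(-5)) + 2 = -2*(7 + 5) + 2 = -2*12 + 2 = -24 + 2 = -22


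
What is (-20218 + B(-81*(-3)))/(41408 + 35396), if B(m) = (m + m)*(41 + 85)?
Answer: 20509/38402 ≈ 0.53406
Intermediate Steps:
B(m) = 252*m (B(m) = (2*m)*126 = 252*m)
(-20218 + B(-81*(-3)))/(41408 + 35396) = (-20218 + 252*(-81*(-3)))/(41408 + 35396) = (-20218 + 252*243)/76804 = (-20218 + 61236)*(1/76804) = 41018*(1/76804) = 20509/38402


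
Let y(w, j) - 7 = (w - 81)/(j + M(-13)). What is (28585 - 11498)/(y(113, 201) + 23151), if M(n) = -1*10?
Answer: 3263617/4423210 ≈ 0.73784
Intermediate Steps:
M(n) = -10
y(w, j) = 7 + (-81 + w)/(-10 + j) (y(w, j) = 7 + (w - 81)/(j - 10) = 7 + (-81 + w)/(-10 + j))
(28585 - 11498)/(y(113, 201) + 23151) = (28585 - 11498)/((-151 + 113 + 7*201)/(-10 + 201) + 23151) = 17087/((-151 + 113 + 1407)/191 + 23151) = 17087/((1/191)*1369 + 23151) = 17087/(1369/191 + 23151) = 17087/(4423210/191) = 17087*(191/4423210) = 3263617/4423210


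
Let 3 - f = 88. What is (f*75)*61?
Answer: -388875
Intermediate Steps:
f = -85 (f = 3 - 1*88 = 3 - 88 = -85)
(f*75)*61 = -85*75*61 = -6375*61 = -388875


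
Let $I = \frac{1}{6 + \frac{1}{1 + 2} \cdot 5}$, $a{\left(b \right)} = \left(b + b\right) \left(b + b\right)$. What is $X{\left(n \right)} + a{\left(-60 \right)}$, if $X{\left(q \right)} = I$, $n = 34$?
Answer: $\frac{331203}{23} \approx 14400.0$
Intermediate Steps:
$a{\left(b \right)} = 4 b^{2}$ ($a{\left(b \right)} = 2 b 2 b = 4 b^{2}$)
$I = \frac{3}{23}$ ($I = \frac{1}{6 + \frac{1}{3} \cdot 5} = \frac{1}{6 + \frac{5}{3}} = \frac{1}{\frac{23}{3}} = \frac{3}{23} \approx 0.13043$)
$X{\left(q \right)} = \frac{3}{23}$
$X{\left(n \right)} + a{\left(-60 \right)} = \frac{3}{23} + 4 \left(-60\right)^{2} = \frac{3}{23} + 4 \cdot 3600 = \frac{3}{23} + 14400 = \frac{331203}{23}$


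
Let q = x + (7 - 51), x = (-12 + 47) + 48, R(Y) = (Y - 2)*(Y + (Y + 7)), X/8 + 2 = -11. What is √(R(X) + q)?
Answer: √21345 ≈ 146.10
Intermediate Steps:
X = -104 (X = -16 + 8*(-11) = -16 - 88 = -104)
R(Y) = (-2 + Y)*(7 + 2*Y) (R(Y) = (-2 + Y)*(Y + (7 + Y)) = (-2 + Y)*(7 + 2*Y))
x = 83 (x = 35 + 48 = 83)
q = 39 (q = 83 + (7 - 51) = 83 - 44 = 39)
√(R(X) + q) = √((-14 + 2*(-104)² + 3*(-104)) + 39) = √((-14 + 2*10816 - 312) + 39) = √((-14 + 21632 - 312) + 39) = √(21306 + 39) = √21345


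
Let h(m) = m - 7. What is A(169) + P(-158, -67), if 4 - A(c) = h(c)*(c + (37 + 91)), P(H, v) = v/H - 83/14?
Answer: -26607874/553 ≈ -48116.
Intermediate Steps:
h(m) = -7 + m
P(H, v) = -83/14 + v/H (P(H, v) = v/H - 83*1/14 = v/H - 83/14 = -83/14 + v/H)
A(c) = 4 - (-7 + c)*(128 + c) (A(c) = 4 - (-7 + c)*(c + (37 + 91)) = 4 - (-7 + c)*(c + 128) = 4 - (-7 + c)*(128 + c))
A(169) + P(-158, -67) = (900 - 1*169**2 - 121*169) + (-83/14 - 67/(-158)) = (900 - 1*28561 - 20449) + (-83/14 - 67*(-1/158)) = (900 - 28561 - 20449) + (-83/14 + 67/158) = -48110 - 3044/553 = -26607874/553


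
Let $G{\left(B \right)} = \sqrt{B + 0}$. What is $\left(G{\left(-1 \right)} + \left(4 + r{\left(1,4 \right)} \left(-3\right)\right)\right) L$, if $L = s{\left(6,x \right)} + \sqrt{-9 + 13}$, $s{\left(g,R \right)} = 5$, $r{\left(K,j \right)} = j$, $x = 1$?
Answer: $-56 + 7 i \approx -56.0 + 7.0 i$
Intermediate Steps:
$G{\left(B \right)} = \sqrt{B}$
$L = 7$ ($L = 5 + \sqrt{-9 + 13} = 5 + \sqrt{4} = 5 + 2 = 7$)
$\left(G{\left(-1 \right)} + \left(4 + r{\left(1,4 \right)} \left(-3\right)\right)\right) L = \left(\sqrt{-1} + \left(4 + 4 \left(-3\right)\right)\right) 7 = \left(i + \left(4 - 12\right)\right) 7 = \left(i - 8\right) 7 = \left(-8 + i\right) 7 = -56 + 7 i$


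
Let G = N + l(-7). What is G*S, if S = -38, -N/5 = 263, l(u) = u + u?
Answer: 50502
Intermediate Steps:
l(u) = 2*u
N = -1315 (N = -5*263 = -1315)
G = -1329 (G = -1315 + 2*(-7) = -1315 - 14 = -1329)
G*S = -1329*(-38) = 50502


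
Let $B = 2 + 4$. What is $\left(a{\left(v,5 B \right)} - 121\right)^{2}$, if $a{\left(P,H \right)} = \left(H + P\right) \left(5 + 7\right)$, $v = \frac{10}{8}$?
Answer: $64516$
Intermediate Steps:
$B = 6$
$v = \frac{5}{4}$ ($v = 10 \cdot \frac{1}{8} = \frac{5}{4} \approx 1.25$)
$a{\left(P,H \right)} = 12 H + 12 P$ ($a{\left(P,H \right)} = \left(H + P\right) 12 = 12 H + 12 P$)
$\left(a{\left(v,5 B \right)} - 121\right)^{2} = \left(\left(12 \cdot 5 \cdot 6 + 12 \cdot \frac{5}{4}\right) - 121\right)^{2} = \left(\left(12 \cdot 30 + 15\right) - 121\right)^{2} = \left(\left(360 + 15\right) - 121\right)^{2} = \left(375 - 121\right)^{2} = 254^{2} = 64516$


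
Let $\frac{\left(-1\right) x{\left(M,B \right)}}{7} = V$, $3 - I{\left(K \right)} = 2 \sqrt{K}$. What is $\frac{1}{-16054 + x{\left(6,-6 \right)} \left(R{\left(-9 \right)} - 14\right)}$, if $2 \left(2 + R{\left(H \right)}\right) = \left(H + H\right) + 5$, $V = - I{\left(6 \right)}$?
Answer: $- \frac{66106}{1090119409} - \frac{1260 \sqrt{6}}{1090119409} \approx -6.3472 \cdot 10^{-5}$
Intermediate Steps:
$I{\left(K \right)} = 3 - 2 \sqrt{K}$
$V = -3 + 2 \sqrt{6}$ ($V = - (3 - 2 \sqrt{6}) = -3 + 2 \sqrt{6} \approx 1.899$)
$x{\left(M,B \right)} = 21 - 14 \sqrt{6}$ ($x{\left(M,B \right)} = - 7 \left(-3 + 2 \sqrt{6}\right) = 21 - 14 \sqrt{6}$)
$R{\left(H \right)} = \frac{1}{2} + H$ ($R{\left(H \right)} = -2 + \frac{\left(H + H\right) + 5}{2} = -2 + \frac{2 H + 5}{2} = -2 + \frac{5 + 2 H}{2} = -2 + \left(\frac{5}{2} + H\right) = \frac{1}{2} + H$)
$\frac{1}{-16054 + x{\left(6,-6 \right)} \left(R{\left(-9 \right)} - 14\right)} = \frac{1}{-16054 + \left(21 - 14 \sqrt{6}\right) \left(\left(\frac{1}{2} - 9\right) - 14\right)} = \frac{1}{-16054 + \left(21 - 14 \sqrt{6}\right) \left(- \frac{17}{2} - 14\right)} = \frac{1}{-16054 + \left(21 - 14 \sqrt{6}\right) \left(- \frac{45}{2}\right)} = \frac{1}{-16054 - \left(\frac{945}{2} - 315 \sqrt{6}\right)} = \frac{1}{- \frac{33053}{2} + 315 \sqrt{6}}$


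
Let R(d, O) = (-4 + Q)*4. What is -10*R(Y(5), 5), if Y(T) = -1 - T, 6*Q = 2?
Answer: 440/3 ≈ 146.67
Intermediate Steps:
Q = 1/3 (Q = (1/6)*2 = 1/3 ≈ 0.33333)
R(d, O) = -44/3 (R(d, O) = (-4 + 1/3)*4 = -11/3*4 = -44/3)
-10*R(Y(5), 5) = -10*(-44/3) = 440/3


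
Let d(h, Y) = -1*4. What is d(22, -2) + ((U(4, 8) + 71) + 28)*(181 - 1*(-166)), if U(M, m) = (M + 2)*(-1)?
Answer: 32267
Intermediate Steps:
d(h, Y) = -4
U(M, m) = -2 - M (U(M, m) = (2 + M)*(-1) = -2 - M)
d(22, -2) + ((U(4, 8) + 71) + 28)*(181 - 1*(-166)) = -4 + (((-2 - 1*4) + 71) + 28)*(181 - 1*(-166)) = -4 + (((-2 - 4) + 71) + 28)*(181 + 166) = -4 + ((-6 + 71) + 28)*347 = -4 + (65 + 28)*347 = -4 + 93*347 = -4 + 32271 = 32267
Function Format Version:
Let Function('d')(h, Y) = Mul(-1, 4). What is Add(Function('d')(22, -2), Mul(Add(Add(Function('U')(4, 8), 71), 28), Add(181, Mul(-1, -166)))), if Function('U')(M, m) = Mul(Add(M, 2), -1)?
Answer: 32267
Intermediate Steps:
Function('d')(h, Y) = -4
Function('U')(M, m) = Add(-2, Mul(-1, M)) (Function('U')(M, m) = Mul(Add(2, M), -1) = Add(-2, Mul(-1, M)))
Add(Function('d')(22, -2), Mul(Add(Add(Function('U')(4, 8), 71), 28), Add(181, Mul(-1, -166)))) = Add(-4, Mul(Add(Add(Add(-2, Mul(-1, 4)), 71), 28), Add(181, Mul(-1, -166)))) = Add(-4, Mul(Add(Add(Add(-2, -4), 71), 28), Add(181, 166))) = Add(-4, Mul(Add(Add(-6, 71), 28), 347)) = Add(-4, Mul(Add(65, 28), 347)) = Add(-4, Mul(93, 347)) = Add(-4, 32271) = 32267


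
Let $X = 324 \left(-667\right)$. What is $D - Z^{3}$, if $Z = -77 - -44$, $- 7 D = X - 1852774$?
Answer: $\frac{2320441}{7} \approx 3.3149 \cdot 10^{5}$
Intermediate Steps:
$X = -216108$
$D = \frac{2068882}{7}$ ($D = - \frac{-216108 - 1852774}{7} = \left(- \frac{1}{7}\right) \left(-2068882\right) = \frac{2068882}{7} \approx 2.9555 \cdot 10^{5}$)
$Z = -33$ ($Z = -77 + 44 = -33$)
$D - Z^{3} = \frac{2068882}{7} - \left(-33\right)^{3} = \frac{2068882}{7} - -35937 = \frac{2068882}{7} + 35937 = \frac{2320441}{7}$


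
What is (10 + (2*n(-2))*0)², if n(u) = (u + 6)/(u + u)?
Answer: 100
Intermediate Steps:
n(u) = (6 + u)/(2*u) (n(u) = (6 + u)/((2*u)) = (6 + u)*(1/(2*u)) = (6 + u)/(2*u))
(10 + (2*n(-2))*0)² = (10 + (2*((½)*(6 - 2)/(-2)))*0)² = (10 + (2*((½)*(-½)*4))*0)² = (10 + (2*(-1))*0)² = (10 - 2*0)² = (10 + 0)² = 10² = 100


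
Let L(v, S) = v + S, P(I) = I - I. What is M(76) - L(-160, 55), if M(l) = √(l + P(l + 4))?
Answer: 105 + 2*√19 ≈ 113.72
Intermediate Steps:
P(I) = 0
L(v, S) = S + v
M(l) = √l (M(l) = √(l + 0) = √l)
M(76) - L(-160, 55) = √76 - (55 - 160) = 2*√19 - 1*(-105) = 2*√19 + 105 = 105 + 2*√19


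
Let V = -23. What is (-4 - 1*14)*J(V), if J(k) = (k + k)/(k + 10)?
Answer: -828/13 ≈ -63.692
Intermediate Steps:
J(k) = 2*k/(10 + k) (J(k) = (2*k)/(10 + k) = 2*k/(10 + k))
(-4 - 1*14)*J(V) = (-4 - 1*14)*(2*(-23)/(10 - 23)) = (-4 - 14)*(2*(-23)/(-13)) = -36*(-23)*(-1)/13 = -18*46/13 = -828/13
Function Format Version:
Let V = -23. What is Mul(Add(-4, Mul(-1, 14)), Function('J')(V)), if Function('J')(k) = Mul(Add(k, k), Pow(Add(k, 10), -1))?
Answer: Rational(-828, 13) ≈ -63.692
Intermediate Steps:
Function('J')(k) = Mul(2, k, Pow(Add(10, k), -1)) (Function('J')(k) = Mul(Mul(2, k), Pow(Add(10, k), -1)) = Mul(2, k, Pow(Add(10, k), -1)))
Mul(Add(-4, Mul(-1, 14)), Function('J')(V)) = Mul(Add(-4, Mul(-1, 14)), Mul(2, -23, Pow(Add(10, -23), -1))) = Mul(Add(-4, -14), Mul(2, -23, Pow(-13, -1))) = Mul(-18, Mul(2, -23, Rational(-1, 13))) = Mul(-18, Rational(46, 13)) = Rational(-828, 13)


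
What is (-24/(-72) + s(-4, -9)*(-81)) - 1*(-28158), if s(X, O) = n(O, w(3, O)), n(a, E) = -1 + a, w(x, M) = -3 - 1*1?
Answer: 86905/3 ≈ 28968.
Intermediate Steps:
w(x, M) = -4 (w(x, M) = -3 - 1 = -4)
s(X, O) = -1 + O
(-24/(-72) + s(-4, -9)*(-81)) - 1*(-28158) = (-24/(-72) + (-1 - 9)*(-81)) - 1*(-28158) = (-24*(-1/72) - 10*(-81)) + 28158 = (⅓ + 810) + 28158 = 2431/3 + 28158 = 86905/3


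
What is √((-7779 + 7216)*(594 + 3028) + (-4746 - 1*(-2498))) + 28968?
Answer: 28968 + 3*I*√226826 ≈ 28968.0 + 1428.8*I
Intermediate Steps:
√((-7779 + 7216)*(594 + 3028) + (-4746 - 1*(-2498))) + 28968 = √(-563*3622 + (-4746 + 2498)) + 28968 = √(-2039186 - 2248) + 28968 = √(-2041434) + 28968 = 3*I*√226826 + 28968 = 28968 + 3*I*√226826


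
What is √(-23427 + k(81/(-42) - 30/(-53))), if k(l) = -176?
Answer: I*√23603 ≈ 153.63*I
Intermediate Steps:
√(-23427 + k(81/(-42) - 30/(-53))) = √(-23427 - 176) = √(-23603) = I*√23603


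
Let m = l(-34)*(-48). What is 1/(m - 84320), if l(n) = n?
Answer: -1/82688 ≈ -1.2094e-5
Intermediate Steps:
m = 1632 (m = -34*(-48) = 1632)
1/(m - 84320) = 1/(1632 - 84320) = 1/(-82688) = -1/82688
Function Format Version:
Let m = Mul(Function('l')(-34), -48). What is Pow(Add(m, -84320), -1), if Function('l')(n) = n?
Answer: Rational(-1, 82688) ≈ -1.2094e-5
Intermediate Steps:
m = 1632 (m = Mul(-34, -48) = 1632)
Pow(Add(m, -84320), -1) = Pow(Add(1632, -84320), -1) = Pow(-82688, -1) = Rational(-1, 82688)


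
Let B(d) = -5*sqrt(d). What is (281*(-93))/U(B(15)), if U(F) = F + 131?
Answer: -3423423/16786 - 130665*sqrt(15)/16786 ≈ -234.09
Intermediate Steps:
U(F) = 131 + F
(281*(-93))/U(B(15)) = (281*(-93))/(131 - 5*sqrt(15)) = -26133/(131 - 5*sqrt(15))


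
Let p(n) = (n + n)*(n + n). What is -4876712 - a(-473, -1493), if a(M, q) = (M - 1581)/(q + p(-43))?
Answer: -28787228882/5903 ≈ -4.8767e+6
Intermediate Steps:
p(n) = 4*n² (p(n) = (2*n)*(2*n) = 4*n²)
a(M, q) = (-1581 + M)/(7396 + q) (a(M, q) = (M - 1581)/(q + 4*(-43)²) = (-1581 + M)/(q + 4*1849) = (-1581 + M)/(q + 7396) = (-1581 + M)/(7396 + q))
-4876712 - a(-473, -1493) = -4876712 - (-1581 - 473)/(7396 - 1493) = -4876712 - (-2054)/5903 = -4876712 - 1*(-2054/5903) = -4876712 + 2054/5903 = -28787228882/5903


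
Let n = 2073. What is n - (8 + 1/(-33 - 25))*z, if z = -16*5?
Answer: 78637/29 ≈ 2711.6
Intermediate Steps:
z = -80
n - (8 + 1/(-33 - 25))*z = 2073 - (8 + 1/(-33 - 25))*(-80) = 2073 - (8 + 1/(-58))*(-80) = 2073 - (8 - 1/58)*(-80) = 2073 - 463*(-80)/58 = 2073 - 1*(-18520/29) = 2073 + 18520/29 = 78637/29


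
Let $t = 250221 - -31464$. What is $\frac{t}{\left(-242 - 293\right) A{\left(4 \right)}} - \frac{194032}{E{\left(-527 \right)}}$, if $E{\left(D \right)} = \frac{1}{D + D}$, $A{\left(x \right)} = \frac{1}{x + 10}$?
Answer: $\frac{21881752178}{107} \approx 2.045 \cdot 10^{8}$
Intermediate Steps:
$A{\left(x \right)} = \frac{1}{10 + x}$
$E{\left(D \right)} = \frac{1}{2 D}$
$t = 281685$ ($t = 250221 + 31464 = 281685$)
$\frac{t}{\left(-242 - 293\right) A{\left(4 \right)}} - \frac{194032}{E{\left(-527 \right)}} = \frac{281685}{\left(-242 - 293\right) \frac{1}{10 + 4}} - \frac{194032}{\frac{1}{2} \frac{1}{-527}} = \frac{281685}{\left(-535\right) \frac{1}{14}} - \frac{194032}{\frac{1}{2} \left(- \frac{1}{527}\right)} = \frac{281685}{\left(-535\right) \frac{1}{14}} - \frac{194032}{- \frac{1}{1054}} = \frac{281685}{- \frac{535}{14}} - -204509728 = 281685 \left(- \frac{14}{535}\right) + 204509728 = - \frac{788718}{107} + 204509728 = \frac{21881752178}{107}$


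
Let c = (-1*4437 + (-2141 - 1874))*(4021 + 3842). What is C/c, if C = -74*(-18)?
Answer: -111/5538173 ≈ -2.0043e-5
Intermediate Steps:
C = 1332
c = -66458076 (c = (-4437 - 4015)*7863 = -8452*7863 = -66458076)
C/c = 1332/(-66458076) = 1332*(-1/66458076) = -111/5538173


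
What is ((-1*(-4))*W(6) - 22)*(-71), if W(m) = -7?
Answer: 3550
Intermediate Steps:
((-1*(-4))*W(6) - 22)*(-71) = (-1*(-4)*(-7) - 22)*(-71) = (4*(-7) - 22)*(-71) = (-28 - 22)*(-71) = -50*(-71) = 3550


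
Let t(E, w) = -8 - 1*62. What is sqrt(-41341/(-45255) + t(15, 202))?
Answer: I*sqrt(141490164795)/45255 ≈ 8.3118*I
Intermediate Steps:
t(E, w) = -70 (t(E, w) = -8 - 62 = -70)
sqrt(-41341/(-45255) + t(15, 202)) = sqrt(-41341/(-45255) - 70) = sqrt(-41341*(-1/45255) - 70) = sqrt(41341/45255 - 70) = sqrt(-3126509/45255) = I*sqrt(141490164795)/45255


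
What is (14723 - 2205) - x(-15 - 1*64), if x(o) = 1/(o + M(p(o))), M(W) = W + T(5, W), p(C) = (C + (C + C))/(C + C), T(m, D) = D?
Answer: 951369/76 ≈ 12518.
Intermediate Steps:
p(C) = 3/2 (p(C) = (C + 2*C)/((2*C)) = (3*C)*(1/(2*C)) = 3/2)
M(W) = 2*W (M(W) = W + W = 2*W)
x(o) = 1/(3 + o) (x(o) = 1/(o + 2*(3/2)) = 1/(o + 3) = 1/(3 + o))
(14723 - 2205) - x(-15 - 1*64) = (14723 - 2205) - 1/(3 + (-15 - 1*64)) = 12518 - 1/(3 + (-15 - 64)) = 12518 - 1/(3 - 79) = 12518 - 1/(-76) = 12518 - 1*(-1/76) = 12518 + 1/76 = 951369/76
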